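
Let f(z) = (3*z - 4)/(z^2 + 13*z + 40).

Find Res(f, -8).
Write f(z) = P(z)/Q(z) with P(z) = 3*z - 4 and Q(z) = z^2 + 13*z + 40.
The denominator factors as Q(z) = (z + 5)*(z + 8), so z = -8 is a simple zero of Q and P is analytic there; z = -8 is therefore a simple pole and
  Res(f, z₀) = P(z₀)/Q'(z₀).

Q'(z) = 2*z + 13, so Q'(-8) = -3.
P(-8) = -28.

Res(f, -8) = (-28)/(-3) = 28/3

Final answer: 28/3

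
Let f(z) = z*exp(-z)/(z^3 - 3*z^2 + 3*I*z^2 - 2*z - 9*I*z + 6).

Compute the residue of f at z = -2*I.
Write f(z) = P(z)/Q(z) with P(z) = z*exp(-z) and Q(z) = z^3 - 3*z^2 + 3*I*z^2 - 2*z - 9*I*z + 6.
The denominator factors as Q(z) = (z - 3)*(z + I)*(z + 2*I), so z = -2*I is a simple zero of Q and P is analytic there; z = -2*I is therefore a simple pole and
  Res(f, z₀) = P(z₀)/Q'(z₀).

Q'(z) = 3*z^2 - 6*z + 6*I*z - 2 - 9*I, so Q'(-2*I) = -2 + 3*I.
P(-2*I) = -2*I*exp(2*I).

Res(f, -2*I) = (-2*I*exp(2*I))/(-2 + 3*I) = (-6/13 + 4*I/13)*exp(2*I)

Final answer: (-6/13 + 4*I/13)*exp(2*I)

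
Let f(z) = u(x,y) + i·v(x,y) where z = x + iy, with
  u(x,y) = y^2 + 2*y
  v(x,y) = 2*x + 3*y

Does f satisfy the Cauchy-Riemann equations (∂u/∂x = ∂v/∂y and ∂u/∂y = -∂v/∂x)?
∂u/∂x = 0
∂v/∂y = 3
∂u/∂y = 2*y + 2
∂v/∂x = 2
∂u/∂x ≠ ∂v/∂y and ∂u/∂y ≠ -∂v/∂x; the Cauchy-Riemann equations are not satisfied, so f is not analytic.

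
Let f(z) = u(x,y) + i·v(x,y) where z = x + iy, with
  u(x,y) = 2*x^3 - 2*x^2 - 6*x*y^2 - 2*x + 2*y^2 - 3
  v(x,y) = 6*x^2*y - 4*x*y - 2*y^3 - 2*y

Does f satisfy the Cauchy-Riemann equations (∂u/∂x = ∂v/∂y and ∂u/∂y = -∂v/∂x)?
∂u/∂x = 6*x^2 - 4*x - 6*y^2 - 2
∂v/∂y = 6*x^2 - 4*x - 6*y^2 - 2
∂u/∂y = -12*x*y + 4*y
∂v/∂x = 12*x*y - 4*y
∂u/∂x = ∂v/∂y and ∂u/∂y = -∂v/∂x hold identically; f is analytic.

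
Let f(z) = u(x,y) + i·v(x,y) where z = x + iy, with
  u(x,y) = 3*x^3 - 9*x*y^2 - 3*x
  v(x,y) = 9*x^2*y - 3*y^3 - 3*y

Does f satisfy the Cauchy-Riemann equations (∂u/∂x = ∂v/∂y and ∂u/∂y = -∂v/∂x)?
∂u/∂x = 9*x^2 - 9*y^2 - 3
∂v/∂y = 9*x^2 - 9*y^2 - 3
∂u/∂y = -18*x*y
∂v/∂x = 18*x*y
∂u/∂x = ∂v/∂y and ∂u/∂y = -∂v/∂x hold identically; f is analytic.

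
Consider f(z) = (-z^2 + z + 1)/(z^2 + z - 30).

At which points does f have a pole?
The singularities of f are the zeros of the denominator. Factoring,
  z^2 + z - 30 = (z - 5)*(z + 6)
so the candidates are z = 5, z = -6.

Check the numerator P(z) = -z^2 + z + 1 at each one:
  P(5) = -19 ≠ 0, so z = 5 is a (simple) pole.
  P(-6) = -41 ≠ 0, so z = -6 is a (simple) pole.

Poles of f: {-6, 5}

Final answer: {-6, 5}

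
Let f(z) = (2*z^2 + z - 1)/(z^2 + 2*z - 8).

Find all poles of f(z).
The singularities of f are the zeros of the denominator. Factoring,
  z^2 + 2*z - 8 = (z - 2)*(z + 4)
so the candidates are z = 2, z = -4.

Check the numerator P(z) = 2*z^2 + z - 1 at each one:
  P(2) = 9 ≠ 0, so z = 2 is a (simple) pole.
  P(-4) = 27 ≠ 0, so z = -4 is a (simple) pole.

Poles of f: {-4, 2}

Final answer: {-4, 2}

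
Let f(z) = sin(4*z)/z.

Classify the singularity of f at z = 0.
removable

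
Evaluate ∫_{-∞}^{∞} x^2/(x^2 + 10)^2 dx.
Let f(z) = z^2/(z^2 + 10)^2. The denominator has no real zeros and deg Q - deg P = 2 ≥ 2, so the integral of f over the upper semicircle |z| = R tends to 0 as R → ∞. Closing the contour in the upper half-plane,
  ∫_{-∞}^{∞} f(x) dx = 2πi · Σ Res(f, z_k)  over the poles with Im z_k > 0.

Zeros of the denominator: z^2 + 10 = 0 gives z = ±sqrt(10)*I.
Upper half-plane: z = sqrt(10)*I (a pole of order 2).

Write f(z) = g(z)/(z - sqrt(10)*I)^2 with g(z) = z^2/(z + sqrt(10)*I)^2. For a double pole, Res(f, z₀) = g'(z₀):
  g'(z) = 2*sqrt(10)*I*z/(z + sqrt(10)*I)^3
  Res(f, sqrt(10)*I) = g'(sqrt(10)*I) = -sqrt(10)*I/40

∫_{-∞}^{∞} f(x) dx = 2πi · (-sqrt(10)*I/40) = sqrt(10)*pi/20

Final answer: sqrt(10)*pi/20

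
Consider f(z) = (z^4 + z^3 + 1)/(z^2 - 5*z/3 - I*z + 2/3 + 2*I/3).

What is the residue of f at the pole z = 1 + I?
Write f(z) = P(z)/Q(z) with P(z) = z^4 + z^3 + 1 and Q(z) = z^2 - 5*z/3 - I*z + 2/3 + 2*I/3.
The denominator factors as Q(z) = (z - 1 - I)*(z - 2/3), so z = 1 + I is a simple zero of Q and P is analytic there; z = 1 + I is therefore a simple pole and
  Res(f, z₀) = P(z₀)/Q'(z₀).

Q'(z) = 2*z - 5/3 - I, so Q'(1 + I) = 1/3 + I.
P(1 + I) = -5 + 2*I.

Res(f, 1 + I) = (-5 + 2*I)/(1/3 + I) = 3/10 + 51*I/10

Final answer: 3/10 + 51*I/10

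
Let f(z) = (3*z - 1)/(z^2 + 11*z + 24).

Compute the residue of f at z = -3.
Write f(z) = P(z)/Q(z) with P(z) = 3*z - 1 and Q(z) = z^2 + 11*z + 24.
The denominator factors as Q(z) = (z + 8)*(z + 3), so z = -3 is a simple zero of Q and P is analytic there; z = -3 is therefore a simple pole and
  Res(f, z₀) = P(z₀)/Q'(z₀).

Q'(z) = 2*z + 11, so Q'(-3) = 5.
P(-3) = -10.

Res(f, -3) = (-10)/(5) = -2

Final answer: -2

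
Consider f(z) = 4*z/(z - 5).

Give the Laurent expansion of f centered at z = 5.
20/(z - 5) + 4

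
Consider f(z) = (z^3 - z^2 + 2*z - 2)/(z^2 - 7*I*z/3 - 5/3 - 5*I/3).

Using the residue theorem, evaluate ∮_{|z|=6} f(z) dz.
By the residue theorem, ∮_C f(z) dz = 2πi · (sum of the residues of f at the poles inside |z| = 6).

The denominator factors as (z + 1 - I/3)*(z - 1 - 2*I), so the singularities of f are simple poles at z = -1 + I/3, z = 1 + 2*I.
  |-1 + I/3|² = 10/9 < 36 = 6², so this pole is inside the contour.
  |1 + 2*I|² = 5 < 36 = 6², so this pole is inside the contour.

With P(z) = z^3 - z^2 + 2*z - 2 and Q(z) = z^2 - 7*I*z/3 - 5/3 - 5*I/3, each pole is simple, so Res(f, z₀) = P(z₀)/Q'(z₀) with Q'(z) = 2*z - 7*I/3.
  Res(f, -1 + I/3) = P(-1 + I/3)/Q'(-1 + I/3) = (-50/9 + 62*I/27)/(-2 - 5*I/3) = 590/549 - 374*I/183
  Res(f, 1 + 2*I) = P(1 + 2*I)/Q'(1 + 2*I) = (-8 - 2*I)/(2 + 5*I/3) = -174/61 + 84*I/61

Sum of residues inside C: -16/9 - 2*I/3
∮_C f(z) dz = 2πi · (-16/9 - 2*I/3) = pi*(4/3 - 32*I/9)

Final answer: pi*(4/3 - 32*I/9)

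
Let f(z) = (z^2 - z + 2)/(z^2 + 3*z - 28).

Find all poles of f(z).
The singularities of f are the zeros of the denominator. Factoring,
  z^2 + 3*z - 28 = (z - 4)*(z + 7)
so the candidates are z = 4, z = -7.

Check the numerator P(z) = z^2 - z + 2 at each one:
  P(4) = 14 ≠ 0, so z = 4 is a (simple) pole.
  P(-7) = 58 ≠ 0, so z = -7 is a (simple) pole.

Poles of f: {-7, 4}

Final answer: {-7, 4}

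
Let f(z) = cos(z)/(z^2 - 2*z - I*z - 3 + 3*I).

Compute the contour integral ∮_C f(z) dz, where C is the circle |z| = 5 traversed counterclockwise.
By the residue theorem, ∮_C f(z) dz = 2πi · (sum of the residues of f at the poles inside |z| = 5).

The denominator factors as (z - 3)*(z + 1 - I), so the singularities of f are simple poles at z = 3, z = -1 + I.
  |3|² = 9 < 25 = 5², so this pole is inside the contour.
  |-1 + I|² = 2 < 25 = 5², so this pole is inside the contour.

With P(z) = cos(z) and Q(z) = z^2 - 2*z - I*z - 3 + 3*I, each pole is simple, so Res(f, z₀) = P(z₀)/Q'(z₀) with Q'(z) = 2*z - 2 - I.
  Res(f, 3) = P(3)/Q'(3) = (cos(3))/(4 - I) = (4/17 + I/17)*cos(3)
  Res(f, -1 + I) = P(-1 + I)/Q'(-1 + I) = (cos(1 - I))/(-4 + I) = (-4/17 - I/17)*cos(1 - I)

Sum of residues inside C: (-4/17 - I/17)*cos(1 - I) + (4/17 + I/17)*cos(3)
∮_C f(z) dz = 2πi · ((-4/17 - I/17)*cos(1 - I) + (4/17 + I/17)*cos(3)) = pi*(-2/17 + 8*I/17)*cos(3) + pi*(2/17 - 8*I/17)*cos(1 - I)

Final answer: pi*(-2/17 + 8*I/17)*cos(3) + pi*(2/17 - 8*I/17)*cos(1 - I)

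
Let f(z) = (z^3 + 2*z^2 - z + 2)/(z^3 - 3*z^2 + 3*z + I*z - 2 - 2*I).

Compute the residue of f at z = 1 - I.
Write f(z) = P(z)/Q(z) with P(z) = z^3 + 2*z^2 - z + 2 and Q(z) = z^3 - 3*z^2 + 3*z + I*z - 2 - 2*I.
The denominator factors as Q(z) = (z - 1 + I)*(z - 2)*(z - I), so z = 1 - I is a simple zero of Q and P is analytic there; z = 1 - I is therefore a simple pole and
  Res(f, z₀) = P(z₀)/Q'(z₀).

Q'(z) = 3*z^2 - 6*z + 3 + I, so Q'(1 - I) = -3 + I.
P(1 - I) = -1 - 5*I.

Res(f, 1 - I) = (-1 - 5*I)/(-3 + I) = -1/5 + 8*I/5

Final answer: -1/5 + 8*I/5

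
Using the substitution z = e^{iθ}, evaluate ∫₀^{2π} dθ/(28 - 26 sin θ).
Call the integral J. The integrand is 2π-periodic and we integrate over a full period, so shifting θ does not change the value (θ → θ + π/2 turns sin θ into cos θ; θ → θ + π flips the sign of the trig term). Hence
  J = ∫₀^{2π} dθ/(28 + 26 cos θ).
Put z = e^{iθ}: then cos θ = (z + 1/z)/2, dθ = dz/(iz), and z runs once counterclockwise around |z| = 1:
  J = ∮_{|z|=1} 1/(28 + 26*(z + 1/z)/2) · dz/(iz) = (2/i) ∮_{|z|=1} dz/(26*z^2 + 56*z + 26).
The roots of 26*z^2 + 56*z + 26 are z = (-28 ± sqrt(28^2 - 26^2))/26, with sqrt(108) = 6*sqrt(3); their product is 1, so only z₊ = -14/13 + 3*sqrt(3)/13 lies inside the unit circle (z₋ = -14/13 - 3*sqrt(3)/13 lies outside).
z₊ is a simple zero of q(z) = 26*z^2 + 56*z + 26, so Res(1/q, z₊) = 1/q'(z₊) with q'(z) = 52*z + 56; and q'(z₊) = 26*(z₊ - z₋) = 12*sqrt(3).
Therefore J = (2/i) · 2πi · 1/(12*sqrt(3)) = 2*pi/(6*sqrt(3)) = sqrt(3)*pi/9

Final answer: sqrt(3)*pi/9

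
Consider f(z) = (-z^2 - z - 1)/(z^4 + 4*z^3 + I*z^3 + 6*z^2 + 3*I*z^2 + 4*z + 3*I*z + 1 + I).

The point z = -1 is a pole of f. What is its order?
Factor the denominator:
  z^4 + 4*z^3 + I*z^3 + 6*z^2 + 3*I*z^2 + 4*z + 3*I*z + 1 + I = (z + 1)^3*(z + 1 + I)

The numerator P(z) = -z^2 - z - 1 has P(-1) = -1 ≠ 0, so no factor of (z + 1) cancels.
Near z = -1 we can therefore write f(z) = g(z)/(z + 1)^3 with g analytic at -1 and g(-1) ≠ 0 (g is the numerator divided by the remaining denominator factors).

Hence z = -1 is a pole of order 3.

Final answer: 3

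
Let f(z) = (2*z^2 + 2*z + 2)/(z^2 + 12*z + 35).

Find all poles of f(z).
The singularities of f are the zeros of the denominator. Factoring,
  z^2 + 12*z + 35 = (z + 7)*(z + 5)
so the candidates are z = -7, z = -5.

Check the numerator P(z) = 2*z^2 + 2*z + 2 at each one:
  P(-7) = 86 ≠ 0, so z = -7 is a (simple) pole.
  P(-5) = 42 ≠ 0, so z = -5 is a (simple) pole.

Poles of f: {-7, -5}

Final answer: {-7, -5}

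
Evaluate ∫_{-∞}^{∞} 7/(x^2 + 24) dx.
7*sqrt(6)*pi/12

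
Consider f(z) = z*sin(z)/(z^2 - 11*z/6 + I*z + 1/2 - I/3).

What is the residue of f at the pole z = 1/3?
Write f(z) = P(z)/Q(z) with P(z) = z*sin(z) and Q(z) = z^2 - 11*z/6 + I*z + 1/2 - I/3.
The denominator factors as Q(z) = (z - 3/2 + I)*(z - 1/3), so z = 1/3 is a simple zero of Q and P is analytic there; z = 1/3 is therefore a simple pole and
  Res(f, z₀) = P(z₀)/Q'(z₀).

Q'(z) = 2*z - 11/6 + I, so Q'(1/3) = -7/6 + I.
P(1/3) = sin(1/3)/3.

Res(f, 1/3) = (sin(1/3)/3)/(-7/6 + I) = (-14/85 - 12*I/85)*sin(1/3)

Final answer: (-14/85 - 12*I/85)*sin(1/3)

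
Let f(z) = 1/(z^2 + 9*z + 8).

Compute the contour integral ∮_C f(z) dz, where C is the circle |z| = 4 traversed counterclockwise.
By the residue theorem, ∮_C f(z) dz = 2πi · (sum of the residues of f at the poles inside |z| = 4).

The denominator factors as (z + 8)*(z + 1), so the singularities of f are simple poles at z = -8, z = -1.
  |-8|² = 64 > 16 = 4², so this pole is outside the contour.
  |-1|² = 1 < 16 = 4², so this pole is inside the contour.

With P(z) = 1 and Q(z) = z^2 + 9*z + 8, each pole is simple, so Res(f, z₀) = P(z₀)/Q'(z₀) with Q'(z) = 2*z + 9.
  Res(f, -1) = P(-1)/Q'(-1) = (1)/(7) = 1/7

∮_C f(z) dz = 2πi · (1/7) = 2*I*pi/7

Final answer: 2*I*pi/7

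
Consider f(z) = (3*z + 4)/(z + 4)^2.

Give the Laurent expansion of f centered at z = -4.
Put w = z - (-4), i.e. z = w - 4. The denominator is w^2, so it suffices to rewrite the numerator in powers of w.

P(z) = 3*z + 4
P(w - 4) = -8 + 3*w

Dividing each term by w^2:
  f = -8/w^2 + 3/w

Substituting back w = z + 4:
  f(z) = -8/(z + 4)^2 + 3/(z + 4)

The series is finite because the numerator is a polynomial; the negative powers form the principal part, and the coefficient of 1/(z + 4) gives Res(f, -4) = 3.

Final answer: -8/(z + 4)^2 + 3/(z + 4)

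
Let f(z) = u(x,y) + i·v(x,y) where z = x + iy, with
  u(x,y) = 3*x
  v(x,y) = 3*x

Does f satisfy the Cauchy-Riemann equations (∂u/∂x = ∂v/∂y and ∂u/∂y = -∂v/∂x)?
∂u/∂x = 3
∂v/∂y = 0
∂u/∂y = 0
∂v/∂x = 3
∂u/∂x ≠ ∂v/∂y and ∂u/∂y ≠ -∂v/∂x; the Cauchy-Riemann equations are not satisfied, so f is not analytic.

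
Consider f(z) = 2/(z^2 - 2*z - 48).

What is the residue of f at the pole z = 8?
Write f(z) = P(z)/Q(z) with P(z) = 2 and Q(z) = z^2 - 2*z - 48.
The denominator factors as Q(z) = (z + 6)*(z - 8), so z = 8 is a simple zero of Q and P is analytic there; z = 8 is therefore a simple pole and
  Res(f, z₀) = P(z₀)/Q'(z₀).

Q'(z) = 2*z - 2, so Q'(8) = 14.
P(8) = 2.

Res(f, 8) = (2)/(14) = 1/7

Final answer: 1/7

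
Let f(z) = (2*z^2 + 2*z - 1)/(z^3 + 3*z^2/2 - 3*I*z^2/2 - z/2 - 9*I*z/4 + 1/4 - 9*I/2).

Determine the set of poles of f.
The singularities of f are the zeros of the denominator. Factoring,
  z^3 + 3*z^2/2 - 3*I*z^2/2 - z/2 - 9*I*z/4 + 1/4 - 9*I/2 = (z + 2 - I)*(z - 1 - 3*I/2)*(z + 1/2 + I)
so the candidates are z = -2 + I, z = 1 + 3*I/2, z = -1/2 - I.

Check the numerator P(z) = 2*z^2 + 2*z - 1 at each one:
  P(-2 + I) = 1 - 6*I ≠ 0, so z = -2 + I is a (simple) pole.
  P(1 + 3*I/2) = -3/2 + 9*I ≠ 0, so z = 1 + 3*I/2 is a (simple) pole.
  P(-1/2 - I) = -7/2 ≠ 0, so z = -1/2 - I is a (simple) pole.

Poles of f: {-2 + I, -1/2 - I, 1 + 3*I/2}

Final answer: {-2 + I, -1/2 - I, 1 + 3*I/2}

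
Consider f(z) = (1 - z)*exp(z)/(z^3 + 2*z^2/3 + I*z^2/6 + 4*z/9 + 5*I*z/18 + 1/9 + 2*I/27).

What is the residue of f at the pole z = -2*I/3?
(-348/265 + 54*I/265)*exp(-2*I/3)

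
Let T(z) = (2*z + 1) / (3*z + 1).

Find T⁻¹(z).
(-z + 1)/(3*z - 2)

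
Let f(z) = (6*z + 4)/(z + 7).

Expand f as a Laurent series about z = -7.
-38/(z + 7) + 6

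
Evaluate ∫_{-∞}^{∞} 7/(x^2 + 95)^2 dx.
7*sqrt(95)*pi/18050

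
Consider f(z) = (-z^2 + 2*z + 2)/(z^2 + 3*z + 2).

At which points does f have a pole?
{-2, -1}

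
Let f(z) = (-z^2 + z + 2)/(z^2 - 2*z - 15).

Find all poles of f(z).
The singularities of f are the zeros of the denominator. Factoring,
  z^2 - 2*z - 15 = (z - 5)*(z + 3)
so the candidates are z = 5, z = -3.

Check the numerator P(z) = -z^2 + z + 2 at each one:
  P(5) = -18 ≠ 0, so z = 5 is a (simple) pole.
  P(-3) = -10 ≠ 0, so z = -3 is a (simple) pole.

Poles of f: {-3, 5}

Final answer: {-3, 5}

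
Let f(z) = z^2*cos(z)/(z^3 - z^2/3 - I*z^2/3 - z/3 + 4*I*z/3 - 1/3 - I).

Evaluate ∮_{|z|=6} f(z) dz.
pi*(-39/82 + 23*I/82)*cos(1/3 - 2*I/3) + pi*(3/10 + 9*I/10)*cos(1) + pi*(36/205 + 168*I/205)*cos(1 - I)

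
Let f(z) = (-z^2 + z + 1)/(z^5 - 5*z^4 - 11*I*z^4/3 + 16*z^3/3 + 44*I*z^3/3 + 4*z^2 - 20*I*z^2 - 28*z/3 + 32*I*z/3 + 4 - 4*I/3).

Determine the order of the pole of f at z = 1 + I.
Factor the denominator:
  z^5 - 5*z^4 - 11*I*z^4/3 + 16*z^3/3 + 44*I*z^3/3 + 4*z^2 - 20*I*z^2 - 28*z/3 + 32*I*z/3 + 4 - 4*I/3 = (z - 1 - I)^4*(z - 1 + I/3)

The numerator P(z) = -z^2 + z + 1 has P(1 + I) = 2 - I ≠ 0, so no factor of (z - 1 - I) cancels.
Near z = 1 + I we can therefore write f(z) = g(z)/(z - 1 - I)^4 with g analytic at 1 + I and g(1 + I) ≠ 0 (g is the numerator divided by the remaining denominator factors).

Hence z = 1 + I is a pole of order 4.

Final answer: 4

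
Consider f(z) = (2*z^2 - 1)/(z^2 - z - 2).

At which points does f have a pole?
The singularities of f are the zeros of the denominator. Factoring,
  z^2 - z - 2 = (z + 1)*(z - 2)
so the candidates are z = -1, z = 2.

Check the numerator P(z) = 2*z^2 - 1 at each one:
  P(-1) = 1 ≠ 0, so z = -1 is a (simple) pole.
  P(2) = 7 ≠ 0, so z = 2 is a (simple) pole.

Poles of f: {-1, 2}

Final answer: {-1, 2}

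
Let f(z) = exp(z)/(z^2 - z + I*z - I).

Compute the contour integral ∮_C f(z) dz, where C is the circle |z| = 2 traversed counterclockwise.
pi*(-1 - I)*exp(-I) + exp(1)*pi*(1 + I)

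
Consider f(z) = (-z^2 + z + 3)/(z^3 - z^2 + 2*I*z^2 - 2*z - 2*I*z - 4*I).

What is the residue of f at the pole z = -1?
1/15 + 2*I/15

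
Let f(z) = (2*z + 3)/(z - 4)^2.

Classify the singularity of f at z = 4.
pole of order 2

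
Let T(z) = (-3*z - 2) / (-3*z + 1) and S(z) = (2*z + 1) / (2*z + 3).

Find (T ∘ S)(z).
(10*z + 9)/(4*z)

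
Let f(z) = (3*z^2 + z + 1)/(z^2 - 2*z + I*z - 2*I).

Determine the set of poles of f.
The singularities of f are the zeros of the denominator. Factoring,
  z^2 - 2*z + I*z - 2*I = (z + I)*(z - 2)
so the candidates are z = -I, z = 2.

Check the numerator P(z) = 3*z^2 + z + 1 at each one:
  P(-I) = -2 - I ≠ 0, so z = -I is a (simple) pole.
  P(2) = 15 ≠ 0, so z = 2 is a (simple) pole.

Poles of f: {-I, 2}

Final answer: {-I, 2}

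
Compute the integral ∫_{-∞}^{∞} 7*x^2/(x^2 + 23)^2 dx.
Let f(z) = 7*z^2/(z^2 + 23)^2. The denominator has no real zeros and deg Q - deg P = 2 ≥ 2, so the integral of f over the upper semicircle |z| = R tends to 0 as R → ∞. Closing the contour in the upper half-plane,
  ∫_{-∞}^{∞} f(x) dx = 2πi · Σ Res(f, z_k)  over the poles with Im z_k > 0.

Zeros of the denominator: z^2 + 23 = 0 gives z = ±sqrt(23)*I.
Upper half-plane: z = sqrt(23)*I (a pole of order 2).

Write f(z) = g(z)/(z - sqrt(23)*I)^2 with g(z) = 7*z^2/(z + sqrt(23)*I)^2. For a double pole, Res(f, z₀) = g'(z₀):
  g'(z) = 14*sqrt(23)*I*z/(z + sqrt(23)*I)^3
  Res(f, sqrt(23)*I) = g'(sqrt(23)*I) = -7*sqrt(23)*I/92

∫_{-∞}^{∞} f(x) dx = 2πi · (-7*sqrt(23)*I/92) = 7*sqrt(23)*pi/46

Final answer: 7*sqrt(23)*pi/46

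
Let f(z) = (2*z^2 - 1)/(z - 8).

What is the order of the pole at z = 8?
Factor the denominator:
  z - 8 = (z - 8)

The numerator P(z) = 2*z^2 - 1 has P(8) = 127 ≠ 0, so no factor of (z - 8) cancels.
Near z = 8 we can therefore write f(z) = g(z)/(z - 8) with g analytic at 8 and g(8) ≠ 0 (g is just the numerator).

Hence z = 8 is a pole of order 1.

Final answer: 1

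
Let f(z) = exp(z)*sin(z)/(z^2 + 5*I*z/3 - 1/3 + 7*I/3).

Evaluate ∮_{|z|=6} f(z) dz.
By the residue theorem, ∮_C f(z) dz = 2πi · (sum of the residues of f at the poles inside |z| = 6).

The denominator factors as (z + 1 - I/3)*(z - 1 + 2*I), so the singularities of f are simple poles at z = -1 + I/3, z = 1 - 2*I.
  |-1 + I/3|² = 10/9 < 36 = 6², so this pole is inside the contour.
  |1 - 2*I|² = 5 < 36 = 6², so this pole is inside the contour.

With P(z) = exp(z)*sin(z) and Q(z) = z^2 + 5*I*z/3 - 1/3 + 7*I/3, each pole is simple, so Res(f, z₀) = P(z₀)/Q'(z₀) with Q'(z) = 2*z + 5*I/3.
  Res(f, -1 + I/3) = P(-1 + I/3)/Q'(-1 + I/3) = (-exp(-1 + I/3)*sin(1 - I/3))/(-2 + 7*I/3) = (18/85 + 21*I/85)*exp(-1 + I/3)*sin(1 - I/3)
  Res(f, 1 - 2*I) = P(1 - 2*I)/Q'(1 - 2*I) = (exp(1 - 2*I)*sin(1 - 2*I))/(2 - 7*I/3) = (18/85 + 21*I/85)*exp(1 - 2*I)*sin(1 - 2*I)

Sum of residues inside C: (18/85 + 21*I/85)*exp(1 - 2*I)*sin(1 - 2*I) + (18/85 + 21*I/85)*exp(-1 + I/3)*sin(1 - I/3)
∮_C f(z) dz = 2πi · ((18/85 + 21*I/85)*exp(1 - 2*I)*sin(1 - 2*I) + (18/85 + 21*I/85)*exp(-1 + I/3)*sin(1 - I/3)) = pi*(-42/85 + 36*I/85)*exp(1 - 2*I)*sin(1 - 2*I) + pi*(-42/85 + 36*I/85)*exp(-1 + I/3)*sin(1 - I/3)

Final answer: pi*(-42/85 + 36*I/85)*exp(1 - 2*I)*sin(1 - 2*I) + pi*(-42/85 + 36*I/85)*exp(-1 + I/3)*sin(1 - I/3)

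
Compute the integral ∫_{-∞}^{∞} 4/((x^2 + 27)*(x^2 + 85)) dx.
2*pi*(-9*sqrt(85) + 85*sqrt(3))/22185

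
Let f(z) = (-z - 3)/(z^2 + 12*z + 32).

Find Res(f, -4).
Write f(z) = P(z)/Q(z) with P(z) = -z - 3 and Q(z) = z^2 + 12*z + 32.
The denominator factors as Q(z) = (z + 8)*(z + 4), so z = -4 is a simple zero of Q and P is analytic there; z = -4 is therefore a simple pole and
  Res(f, z₀) = P(z₀)/Q'(z₀).

Q'(z) = 2*z + 12, so Q'(-4) = 4.
P(-4) = 1.

Res(f, -4) = (1)/(4) = 1/4

Final answer: 1/4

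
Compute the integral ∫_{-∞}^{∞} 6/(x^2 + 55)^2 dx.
Let f(z) = 6/(z^2 + 55)^2. The denominator has no real zeros and deg Q - deg P = 4 ≥ 2, so the integral of f over the upper semicircle |z| = R tends to 0 as R → ∞. Closing the contour in the upper half-plane,
  ∫_{-∞}^{∞} f(x) dx = 2πi · Σ Res(f, z_k)  over the poles with Im z_k > 0.

Zeros of the denominator: z^2 + 55 = 0 gives z = ±sqrt(55)*I.
Upper half-plane: z = sqrt(55)*I (a pole of order 2).

Write f(z) = g(z)/(z - sqrt(55)*I)^2 with g(z) = 6/(z + sqrt(55)*I)^2. For a double pole, Res(f, z₀) = g'(z₀):
  g'(z) = -12/(z + sqrt(55)*I)^3
  Res(f, sqrt(55)*I) = g'(sqrt(55)*I) = -3*sqrt(55)*I/6050

∫_{-∞}^{∞} f(x) dx = 2πi · (-3*sqrt(55)*I/6050) = 3*sqrt(55)*pi/3025

Final answer: 3*sqrt(55)*pi/3025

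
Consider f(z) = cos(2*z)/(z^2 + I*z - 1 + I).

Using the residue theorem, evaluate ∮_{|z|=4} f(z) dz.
By the residue theorem, ∮_C f(z) dz = 2πi · (sum of the residues of f at the poles inside |z| = 4).

The denominator factors as (z + 1)*(z - 1 + I), so the singularities of f are simple poles at z = -1, z = 1 - I.
  |-1|² = 1 < 16 = 4², so this pole is inside the contour.
  |1 - I|² = 2 < 16 = 4², so this pole is inside the contour.

With P(z) = cos(2*z) and Q(z) = z^2 + I*z - 1 + I, each pole is simple, so Res(f, z₀) = P(z₀)/Q'(z₀) with Q'(z) = 2*z + I.
  Res(f, -1) = P(-1)/Q'(-1) = (cos(2))/(-2 + I) = (-2/5 - I/5)*cos(2)
  Res(f, 1 - I) = P(1 - I)/Q'(1 - I) = (cos(2 - 2*I))/(2 - I) = (2/5 + I/5)*cos(2 - 2*I)

Sum of residues inside C: (-2/5 - I/5)*cos(2) + (2/5 + I/5)*cos(2 - 2*I)
∮_C f(z) dz = 2πi · ((-2/5 - I/5)*cos(2) + (2/5 + I/5)*cos(2 - 2*I)) = pi*(-2/5 + 4*I/5)*cos(2 - 2*I) + pi*(2/5 - 4*I/5)*cos(2)

Final answer: pi*(-2/5 + 4*I/5)*cos(2 - 2*I) + pi*(2/5 - 4*I/5)*cos(2)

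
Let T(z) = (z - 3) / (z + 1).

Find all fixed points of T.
T(z) = z means z - 3 = z*(z + 1), i.e.
  z^2 + 3 = 0.
Discriminant: (0)^2 - 4*(1)*(3) = -12, so the roots are complex conjugates.
  z = (0 ± I*sqrt(12))/(2*(1))
Fixed points: {-sqrt(3)*I, sqrt(3)*I}

Final answer: {-sqrt(3)*I, sqrt(3)*I}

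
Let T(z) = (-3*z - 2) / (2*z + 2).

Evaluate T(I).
-5/4 - I/4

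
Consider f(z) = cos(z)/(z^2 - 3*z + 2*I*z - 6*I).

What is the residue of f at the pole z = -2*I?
Write f(z) = P(z)/Q(z) with P(z) = cos(z) and Q(z) = z^2 - 3*z + 2*I*z - 6*I.
The denominator factors as Q(z) = (z + 2*I)*(z - 3), so z = -2*I is a simple zero of Q and P is analytic there; z = -2*I is therefore a simple pole and
  Res(f, z₀) = P(z₀)/Q'(z₀).

Q'(z) = 2*z - 3 + 2*I, so Q'(-2*I) = -3 - 2*I.
P(-2*I) = cosh(2).

Res(f, -2*I) = (cosh(2))/(-3 - 2*I) = (-3/13 + 2*I/13)*cosh(2)

Final answer: (-3/13 + 2*I/13)*cosh(2)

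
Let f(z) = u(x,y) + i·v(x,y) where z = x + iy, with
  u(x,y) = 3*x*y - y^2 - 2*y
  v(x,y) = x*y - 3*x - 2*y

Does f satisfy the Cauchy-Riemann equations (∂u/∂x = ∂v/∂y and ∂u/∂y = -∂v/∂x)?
∂u/∂x = 3*y
∂v/∂y = x - 2
∂u/∂y = 3*x - 2*y - 2
∂v/∂x = y - 3
∂u/∂x ≠ ∂v/∂y and ∂u/∂y ≠ -∂v/∂x; the Cauchy-Riemann equations are not satisfied, so f is not analytic.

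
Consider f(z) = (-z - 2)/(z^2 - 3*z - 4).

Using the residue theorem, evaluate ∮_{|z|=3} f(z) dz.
2*I*pi/5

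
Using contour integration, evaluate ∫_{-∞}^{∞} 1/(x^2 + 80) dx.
Let f(z) = 1/(z^2 + 80). The denominator has no real zeros and deg Q - deg P = 2 ≥ 2, so the integral of f over the upper semicircle |z| = R tends to 0 as R → ∞. Closing the contour in the upper half-plane,
  ∫_{-∞}^{∞} f(x) dx = 2πi · Σ Res(f, z_k)  over the poles with Im z_k > 0.

Zeros of the denominator: z^2 + 80 = 0 gives z = ±4*sqrt(5)*I.
Upper half-plane: z = 4*sqrt(5)*I (simple).

Each pole is a simple zero of Q(z) = z^2 + 80, so Res(f, z₀) = P(z₀)/Q'(z₀) with P(z) = 1, Q'(z) = 2*z:
  Res(f, 4*sqrt(5)*I) = (1)/(8*sqrt(5)*I) = -sqrt(5)*I/40

∫_{-∞}^{∞} f(x) dx = 2πi · (-sqrt(5)*I/40) = sqrt(5)*pi/20

Final answer: sqrt(5)*pi/20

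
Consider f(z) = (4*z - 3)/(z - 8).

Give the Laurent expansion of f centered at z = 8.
29/(z - 8) + 4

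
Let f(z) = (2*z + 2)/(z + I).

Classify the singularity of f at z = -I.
Write f(z) = g(z)/(z + I) with g(z) = 2*z + 2.
g is entire and g(-I) = 2 - 2*I ≠ 0, so no factor of (z + I) cancels: the Laurent expansion of f about z = -I starts at the power -1, i.e. lim_{z→z₀} (z - z₀) f(z) = 2 - 2*I is finite and nonzero.
So z = -I is a pole of order 1.

Final answer: pole of order 1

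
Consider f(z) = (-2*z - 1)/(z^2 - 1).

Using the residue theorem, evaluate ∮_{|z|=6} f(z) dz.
By the residue theorem, ∮_C f(z) dz = 2πi · (sum of the residues of f at the poles inside |z| = 6).

The denominator factors as (z + 1)*(z - 1), so the singularities of f are simple poles at z = -1, z = 1.
  |-1|² = 1 < 36 = 6², so this pole is inside the contour.
  |1|² = 1 < 36 = 6², so this pole is inside the contour.

With P(z) = -2*z - 1 and Q(z) = z^2 - 1, each pole is simple, so Res(f, z₀) = P(z₀)/Q'(z₀) with Q'(z) = 2*z.
  Res(f, -1) = P(-1)/Q'(-1) = (1)/(-2) = -1/2
  Res(f, 1) = P(1)/Q'(1) = (-3)/(2) = -3/2

Sum of residues inside C: -2
∮_C f(z) dz = 2πi · (-2) = -4*I*pi

Final answer: -4*I*pi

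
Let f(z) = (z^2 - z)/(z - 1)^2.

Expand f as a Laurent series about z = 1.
Put w = z - (1), i.e. z = w + 1. The denominator is w^2, so it suffices to rewrite the numerator in powers of w.

P(z) = z^2 - z
P(w + 1) = w + w^2

Dividing each term by w^2:
  f = 1/w + 1

Substituting back w = z - 1:
  f(z) = 1/(z - 1) + 1

The series is finite because the numerator is a polynomial; the negative powers form the principal part, and the coefficient of 1/(z - 1) gives Res(f, 1) = 1.

Final answer: 1/(z - 1) + 1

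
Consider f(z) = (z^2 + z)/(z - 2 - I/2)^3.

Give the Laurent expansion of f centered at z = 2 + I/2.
Put w = z - (2 + I/2), i.e. z = w + 2 + I/2. The denominator is w^3, so it suffices to rewrite the numerator in powers of w.

P(z) = z^2 + z
P(w + 2 + I/2) = 23/4 + 5*I/2 + (5 + I)*w + w^2

Dividing each term by w^3:
  f = (23/4 + 5*I/2)/w^3 + (5 + I)/w^2 + 1/w

Substituting back w = z - 2 - I/2:
  f(z) = (23/4 + 5*I/2)/(z - 2 - I/2)^3 + (5 + I)/(z - 2 - I/2)^2 + 1/(z - 2 - I/2)

The series is finite because the numerator is a polynomial; the negative powers form the principal part, and the coefficient of 1/(z - 2 - I/2) gives Res(f, 2 + I/2) = 1.

Final answer: (23/4 + 5*I/2)/(z - 2 - I/2)^3 + (5 + I)/(z - 2 - I/2)^2 + 1/(z - 2 - I/2)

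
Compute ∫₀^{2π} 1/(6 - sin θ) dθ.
2*sqrt(35)*pi/35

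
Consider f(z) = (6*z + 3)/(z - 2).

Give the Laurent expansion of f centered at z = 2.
15/(z - 2) + 6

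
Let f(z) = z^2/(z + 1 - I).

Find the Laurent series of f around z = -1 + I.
Put w = z - (-1 + I), i.e. z = w - 1 + I. The denominator is w, so it suffices to rewrite the numerator in powers of w.

P(z) = z^2
P(w - 1 + I) = -2*I + (-2 + 2*I)*w + w^2

Dividing each term by w:
  f = -2*I/w - 2 + 2*I + w

Substituting back w = z + 1 - I:
  f(z) = -2*I/(z + 1 - I) - 2 + 2*I + (z + 1 - I)

The series is finite because the numerator is a polynomial; the negative powers form the principal part, and the coefficient of 1/(z + 1 - I) gives Res(f, -1 + I) = -2*I.

Final answer: -2*I/(z + 1 - I) - 2 + 2*I + (z + 1 - I)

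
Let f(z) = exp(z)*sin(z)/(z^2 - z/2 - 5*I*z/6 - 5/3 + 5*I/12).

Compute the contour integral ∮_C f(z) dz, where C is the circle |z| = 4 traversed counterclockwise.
By the residue theorem, ∮_C f(z) dz = 2πi · (sum of the residues of f at the poles inside |z| = 4).

The denominator factors as (z - 3/2 - I/3)*(z + 1 - I/2), so the singularities of f are simple poles at z = 3/2 + I/3, z = -1 + I/2.
  |3/2 + I/3|² = 85/36 < 16 = 4², so this pole is inside the contour.
  |-1 + I/2|² = 5/4 < 16 = 4², so this pole is inside the contour.

With P(z) = exp(z)*sin(z) and Q(z) = z^2 - z/2 - 5*I*z/6 - 5/3 + 5*I/12, each pole is simple, so Res(f, z₀) = P(z₀)/Q'(z₀) with Q'(z) = 2*z - 1/2 - 5*I/6.
  Res(f, 3/2 + I/3) = P(3/2 + I/3)/Q'(3/2 + I/3) = (exp(3/2 + I/3)*sin(3/2 + I/3))/(5/2 - I/6) = (45/113 + 3*I/113)*exp(3/2 + I/3)*sin(3/2 + I/3)
  Res(f, -1 + I/2) = P(-1 + I/2)/Q'(-1 + I/2) = (-exp(-1 + I/2)*sin(1 - I/2))/(-5/2 + I/6) = (45/113 + 3*I/113)*exp(-1 + I/2)*sin(1 - I/2)

Sum of residues inside C: (45/113 + 3*I/113)*exp(-1 + I/2)*sin(1 - I/2) + (45/113 + 3*I/113)*exp(3/2 + I/3)*sin(3/2 + I/3)
∮_C f(z) dz = 2πi · ((45/113 + 3*I/113)*exp(-1 + I/2)*sin(1 - I/2) + (45/113 + 3*I/113)*exp(3/2 + I/3)*sin(3/2 + I/3)) = pi*(-6/113 + 90*I/113)*exp(-1 + I/2)*sin(1 - I/2) + pi*(-6/113 + 90*I/113)*exp(3/2 + I/3)*sin(3/2 + I/3)

Final answer: pi*(-6/113 + 90*I/113)*exp(-1 + I/2)*sin(1 - I/2) + pi*(-6/113 + 90*I/113)*exp(3/2 + I/3)*sin(3/2 + I/3)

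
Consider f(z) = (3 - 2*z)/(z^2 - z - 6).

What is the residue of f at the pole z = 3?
Write f(z) = P(z)/Q(z) with P(z) = 3 - 2*z and Q(z) = z^2 - z - 6.
The denominator factors as Q(z) = (z + 2)*(z - 3), so z = 3 is a simple zero of Q and P is analytic there; z = 3 is therefore a simple pole and
  Res(f, z₀) = P(z₀)/Q'(z₀).

Q'(z) = 2*z - 1, so Q'(3) = 5.
P(3) = -3.

Res(f, 3) = (-3)/(5) = -3/5

Final answer: -3/5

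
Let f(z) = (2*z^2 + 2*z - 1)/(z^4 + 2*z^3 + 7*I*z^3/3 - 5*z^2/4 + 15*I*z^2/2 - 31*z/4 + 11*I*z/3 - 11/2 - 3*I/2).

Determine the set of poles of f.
{-2 + 2*I/3, -1, -3*I/2, 1 - 3*I/2}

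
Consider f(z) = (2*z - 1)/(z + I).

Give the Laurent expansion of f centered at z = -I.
Put w = z - (-I), i.e. z = w - I. The denominator is w, so it suffices to rewrite the numerator in powers of w.

P(z) = 2*z - 1
P(w - I) = -1 - 2*I + 2*w

Dividing each term by w:
  f = (-1 - 2*I)/w + 2

Substituting back w = z + I:
  f(z) = (-1 - 2*I)/(z + I) + 2

The series is finite because the numerator is a polynomial; the negative powers form the principal part, and the coefficient of 1/(z + I) gives Res(f, -I) = -1 - 2*I.

Final answer: (-1 - 2*I)/(z + I) + 2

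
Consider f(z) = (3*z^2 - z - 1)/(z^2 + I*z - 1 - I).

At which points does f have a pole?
The singularities of f are the zeros of the denominator. Factoring,
  z^2 + I*z - 1 - I = (z - 1)*(z + 1 + I)
so the candidates are z = 1, z = -1 - I.

Check the numerator P(z) = 3*z^2 - z - 1 at each one:
  P(1) = 1 ≠ 0, so z = 1 is a (simple) pole.
  P(-1 - I) = 7*I ≠ 0, so z = -1 - I is a (simple) pole.

Poles of f: {-1 - I, 1}

Final answer: {-1 - I, 1}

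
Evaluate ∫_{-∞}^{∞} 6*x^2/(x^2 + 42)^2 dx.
Let f(z) = 6*z^2/(z^2 + 42)^2. The denominator has no real zeros and deg Q - deg P = 2 ≥ 2, so the integral of f over the upper semicircle |z| = R tends to 0 as R → ∞. Closing the contour in the upper half-plane,
  ∫_{-∞}^{∞} f(x) dx = 2πi · Σ Res(f, z_k)  over the poles with Im z_k > 0.

Zeros of the denominator: z^2 + 42 = 0 gives z = ±sqrt(42)*I.
Upper half-plane: z = sqrt(42)*I (a pole of order 2).

Write f(z) = g(z)/(z - sqrt(42)*I)^2 with g(z) = 6*z^2/(z + sqrt(42)*I)^2. For a double pole, Res(f, z₀) = g'(z₀):
  g'(z) = 12*sqrt(42)*I*z/(z + sqrt(42)*I)^3
  Res(f, sqrt(42)*I) = g'(sqrt(42)*I) = -sqrt(42)*I/28

∫_{-∞}^{∞} f(x) dx = 2πi · (-sqrt(42)*I/28) = sqrt(42)*pi/14

Final answer: sqrt(42)*pi/14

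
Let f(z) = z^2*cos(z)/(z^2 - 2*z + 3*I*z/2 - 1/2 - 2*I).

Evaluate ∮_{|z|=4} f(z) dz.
By the residue theorem, ∮_C f(z) dz = 2πi · (sum of the residues of f at the poles inside |z| = 4).

The denominator factors as (z + I)*(z - 2 + I/2), so the singularities of f are simple poles at z = -I, z = 2 - I/2.
  |-I|² = 1 < 16 = 4², so this pole is inside the contour.
  |2 - I/2|² = 17/4 < 16 = 4², so this pole is inside the contour.

With P(z) = z^2*cos(z) and Q(z) = z^2 - 2*z + 3*I*z/2 - 1/2 - 2*I, each pole is simple, so Res(f, z₀) = P(z₀)/Q'(z₀) with Q'(z) = 2*z - 2 + 3*I/2.
  Res(f, -I) = P(-I)/Q'(-I) = (-cosh(1))/(-2 - I/2) = (8/17 - 2*I/17)*cosh(1)
  Res(f, 2 - I/2) = P(2 - I/2)/Q'(2 - I/2) = ((15/4 - 2*I)*cos(2 - I/2))/(2 + I/2) = (26/17 - 47*I/34)*cos(2 - I/2)

Sum of residues inside C: (8/17 - 2*I/17)*cosh(1) + (26/17 - 47*I/34)*cos(2 - I/2)
∮_C f(z) dz = 2πi · ((8/17 - 2*I/17)*cosh(1) + (26/17 - 47*I/34)*cos(2 - I/2)) = pi*(47/17 + 52*I/17)*cos(2 - I/2) + pi*(4/17 + 16*I/17)*cosh(1)

Final answer: pi*(47/17 + 52*I/17)*cos(2 - I/2) + pi*(4/17 + 16*I/17)*cosh(1)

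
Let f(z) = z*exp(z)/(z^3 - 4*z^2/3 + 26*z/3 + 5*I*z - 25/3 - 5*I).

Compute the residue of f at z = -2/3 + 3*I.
Write f(z) = P(z)/Q(z) with P(z) = z*exp(z) and Q(z) = z^3 - 4*z^2/3 + 26*z/3 + 5*I*z - 25/3 - 5*I.
The denominator factors as Q(z) = (z + 2/3 - 3*I)*(z - 1)*(z - 1 + 3*I), so z = -2/3 + 3*I is a simple zero of Q and P is analytic there; z = -2/3 + 3*I is therefore a simple pole and
  Res(f, z₀) = P(z₀)/Q'(z₀).

Q'(z) = 3*z^2 - 8*z/3 + 26/3 + 5*I, so Q'(-2/3 + 3*I) = -137/9 - 15*I.
P(-2/3 + 3*I) = (-2/3 + 3*I)*exp(-2/3 + 3*I).

Res(f, -2/3 + 3*I) = ((-2/3 + 3*I)*exp(-2/3 + 3*I))/(-137/9 - 15*I) = (-2823/36994 - 4509*I/36994)*exp(-2/3 + 3*I)

Final answer: (-2823/36994 - 4509*I/36994)*exp(-2/3 + 3*I)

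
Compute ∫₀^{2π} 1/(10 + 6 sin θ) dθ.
Call the integral J. The integrand is 2π-periodic and we integrate over a full period, so shifting θ does not change the value (θ → θ + π/2 turns sin θ into cos θ). Hence
  J = ∫₀^{2π} dθ/(10 + 6 cos θ).
Put z = e^{iθ}: then cos θ = (z + 1/z)/2, dθ = dz/(iz), and z runs once counterclockwise around |z| = 1:
  J = ∮_{|z|=1} 1/(10 + 6*(z + 1/z)/2) · dz/(iz) = (2/i) ∮_{|z|=1} dz/(6*z^2 + 20*z + 6).
The roots of 6*z^2 + 20*z + 6 are z = (-10 ± sqrt(10^2 - 6^2))/6, with sqrt(64) = 8; their product is 1, so only z₊ = -1/3 lies inside the unit circle (z₋ = -3 lies outside).
z₊ is a simple zero of q(z) = 6*z^2 + 20*z + 6, so Res(1/q, z₊) = 1/q'(z₊) with q'(z) = 12*z + 20; and q'(z₊) = 6*(z₊ - z₋) = 16.
Therefore J = (2/i) · 2πi · 1/(16) = 2*pi/(8) = pi/4

Final answer: pi/4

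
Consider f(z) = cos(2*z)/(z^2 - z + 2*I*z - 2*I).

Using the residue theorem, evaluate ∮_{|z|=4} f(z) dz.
By the residue theorem, ∮_C f(z) dz = 2πi · (sum of the residues of f at the poles inside |z| = 4).

The denominator factors as (z + 2*I)*(z - 1), so the singularities of f are simple poles at z = -2*I, z = 1.
  |-2*I|² = 4 < 16 = 4², so this pole is inside the contour.
  |1|² = 1 < 16 = 4², so this pole is inside the contour.

With P(z) = cos(2*z) and Q(z) = z^2 - z + 2*I*z - 2*I, each pole is simple, so Res(f, z₀) = P(z₀)/Q'(z₀) with Q'(z) = 2*z - 1 + 2*I.
  Res(f, -2*I) = P(-2*I)/Q'(-2*I) = (cosh(4))/(-1 - 2*I) = (-1/5 + 2*I/5)*cosh(4)
  Res(f, 1) = P(1)/Q'(1) = (cos(2))/(1 + 2*I) = (1/5 - 2*I/5)*cos(2)

Sum of residues inside C: (1/5 - 2*I/5)*cos(2) + (-1/5 + 2*I/5)*cosh(4)
∮_C f(z) dz = 2πi · ((1/5 - 2*I/5)*cos(2) + (-1/5 + 2*I/5)*cosh(4)) = pi*(-4/5 - 2*I/5)*cosh(4) + pi*(4/5 + 2*I/5)*cos(2)

Final answer: pi*(-4/5 - 2*I/5)*cosh(4) + pi*(4/5 + 2*I/5)*cos(2)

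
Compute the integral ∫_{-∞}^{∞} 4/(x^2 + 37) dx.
Let f(z) = 4/(z^2 + 37). The denominator has no real zeros and deg Q - deg P = 2 ≥ 2, so the integral of f over the upper semicircle |z| = R tends to 0 as R → ∞. Closing the contour in the upper half-plane,
  ∫_{-∞}^{∞} f(x) dx = 2πi · Σ Res(f, z_k)  over the poles with Im z_k > 0.

Zeros of the denominator: z^2 + 37 = 0 gives z = ±sqrt(37)*I.
Upper half-plane: z = sqrt(37)*I (simple).

Each pole is a simple zero of Q(z) = z^2 + 37, so Res(f, z₀) = P(z₀)/Q'(z₀) with P(z) = 4, Q'(z) = 2*z:
  Res(f, sqrt(37)*I) = (4)/(2*sqrt(37)*I) = -2*sqrt(37)*I/37

∫_{-∞}^{∞} f(x) dx = 2πi · (-2*sqrt(37)*I/37) = 4*sqrt(37)*pi/37

Final answer: 4*sqrt(37)*pi/37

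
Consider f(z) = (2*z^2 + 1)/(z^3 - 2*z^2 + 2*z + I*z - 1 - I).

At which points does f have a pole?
The singularities of f are the zeros of the denominator. Factoring,
  z^3 - 2*z^2 + 2*z + I*z - 1 - I = (z - 1)*(z - I)*(z - 1 + I)
so the candidates are z = 1, z = I, z = 1 - I.

Check the numerator P(z) = 2*z^2 + 1 at each one:
  P(1) = 3 ≠ 0, so z = 1 is a (simple) pole.
  P(I) = -1 ≠ 0, so z = I is a (simple) pole.
  P(1 - I) = 1 - 4*I ≠ 0, so z = 1 - I is a (simple) pole.

Poles of f: {I, 1 - I, 1}

Final answer: {I, 1 - I, 1}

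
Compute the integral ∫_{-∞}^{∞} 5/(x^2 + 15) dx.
Let f(z) = 5/(z^2 + 15). The denominator has no real zeros and deg Q - deg P = 2 ≥ 2, so the integral of f over the upper semicircle |z| = R tends to 0 as R → ∞. Closing the contour in the upper half-plane,
  ∫_{-∞}^{∞} f(x) dx = 2πi · Σ Res(f, z_k)  over the poles with Im z_k > 0.

Zeros of the denominator: z^2 + 15 = 0 gives z = ±sqrt(15)*I.
Upper half-plane: z = sqrt(15)*I (simple).

Each pole is a simple zero of Q(z) = z^2 + 15, so Res(f, z₀) = P(z₀)/Q'(z₀) with P(z) = 5, Q'(z) = 2*z:
  Res(f, sqrt(15)*I) = (5)/(2*sqrt(15)*I) = -sqrt(15)*I/6

∫_{-∞}^{∞} f(x) dx = 2πi · (-sqrt(15)*I/6) = sqrt(15)*pi/3

Final answer: sqrt(15)*pi/3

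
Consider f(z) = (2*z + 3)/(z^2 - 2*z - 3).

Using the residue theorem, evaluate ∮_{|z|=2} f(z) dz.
By the residue theorem, ∮_C f(z) dz = 2πi · (sum of the residues of f at the poles inside |z| = 2).

The denominator factors as (z + 1)*(z - 3), so the singularities of f are simple poles at z = -1, z = 3.
  |-1|² = 1 < 4 = 2², so this pole is inside the contour.
  |3|² = 9 > 4 = 2², so this pole is outside the contour.

With P(z) = 2*z + 3 and Q(z) = z^2 - 2*z - 3, each pole is simple, so Res(f, z₀) = P(z₀)/Q'(z₀) with Q'(z) = 2*z - 2.
  Res(f, -1) = P(-1)/Q'(-1) = (1)/(-4) = -1/4

∮_C f(z) dz = 2πi · (-1/4) = -I*pi/2

Final answer: -I*pi/2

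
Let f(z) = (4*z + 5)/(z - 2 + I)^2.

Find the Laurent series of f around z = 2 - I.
(13 - 4*I)/(z - 2 + I)^2 + 4/(z - 2 + I)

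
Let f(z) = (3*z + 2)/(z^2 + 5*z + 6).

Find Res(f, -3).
Write f(z) = P(z)/Q(z) with P(z) = 3*z + 2 and Q(z) = z^2 + 5*z + 6.
The denominator factors as Q(z) = (z + 3)*(z + 2), so z = -3 is a simple zero of Q and P is analytic there; z = -3 is therefore a simple pole and
  Res(f, z₀) = P(z₀)/Q'(z₀).

Q'(z) = 2*z + 5, so Q'(-3) = -1.
P(-3) = -7.

Res(f, -3) = (-7)/(-1) = 7

Final answer: 7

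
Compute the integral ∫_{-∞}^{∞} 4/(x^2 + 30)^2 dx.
Let f(z) = 4/(z^2 + 30)^2. The denominator has no real zeros and deg Q - deg P = 4 ≥ 2, so the integral of f over the upper semicircle |z| = R tends to 0 as R → ∞. Closing the contour in the upper half-plane,
  ∫_{-∞}^{∞} f(x) dx = 2πi · Σ Res(f, z_k)  over the poles with Im z_k > 0.

Zeros of the denominator: z^2 + 30 = 0 gives z = ±sqrt(30)*I.
Upper half-plane: z = sqrt(30)*I (a pole of order 2).

Write f(z) = g(z)/(z - sqrt(30)*I)^2 with g(z) = 4/(z + sqrt(30)*I)^2. For a double pole, Res(f, z₀) = g'(z₀):
  g'(z) = -8/(z + sqrt(30)*I)^3
  Res(f, sqrt(30)*I) = g'(sqrt(30)*I) = -sqrt(30)*I/900

∫_{-∞}^{∞} f(x) dx = 2πi · (-sqrt(30)*I/900) = sqrt(30)*pi/450

Final answer: sqrt(30)*pi/450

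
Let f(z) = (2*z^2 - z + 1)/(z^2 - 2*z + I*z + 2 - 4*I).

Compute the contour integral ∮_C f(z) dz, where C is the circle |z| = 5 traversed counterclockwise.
By the residue theorem, ∮_C f(z) dz = 2πi · (sum of the residues of f at the poles inside |z| = 5).

The denominator factors as (z - 2 - I)*(z + 2*I), so the singularities of f are simple poles at z = 2 + I, z = -2*I.
  |2 + I|² = 5 < 25 = 5², so this pole is inside the contour.
  |-2*I|² = 4 < 25 = 5², so this pole is inside the contour.

With P(z) = 2*z^2 - z + 1 and Q(z) = z^2 - 2*z + I*z + 2 - 4*I, each pole is simple, so Res(f, z₀) = P(z₀)/Q'(z₀) with Q'(z) = 2*z - 2 + I.
  Res(f, 2 + I) = P(2 + I)/Q'(2 + I) = (5 + 7*I)/(2 + 3*I) = 31/13 - I/13
  Res(f, -2*I) = P(-2*I)/Q'(-2*I) = (-7 + 2*I)/(-2 - 3*I) = 8/13 - 25*I/13

Sum of residues inside C: 3 - 2*I
∮_C f(z) dz = 2πi · (3 - 2*I) = pi*(4 + 6*I)

Final answer: pi*(4 + 6*I)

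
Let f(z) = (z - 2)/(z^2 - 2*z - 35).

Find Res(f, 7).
Write f(z) = P(z)/Q(z) with P(z) = z - 2 and Q(z) = z^2 - 2*z - 35.
The denominator factors as Q(z) = (z + 5)*(z - 7), so z = 7 is a simple zero of Q and P is analytic there; z = 7 is therefore a simple pole and
  Res(f, z₀) = P(z₀)/Q'(z₀).

Q'(z) = 2*z - 2, so Q'(7) = 12.
P(7) = 5.

Res(f, 7) = (5)/(12) = 5/12

Final answer: 5/12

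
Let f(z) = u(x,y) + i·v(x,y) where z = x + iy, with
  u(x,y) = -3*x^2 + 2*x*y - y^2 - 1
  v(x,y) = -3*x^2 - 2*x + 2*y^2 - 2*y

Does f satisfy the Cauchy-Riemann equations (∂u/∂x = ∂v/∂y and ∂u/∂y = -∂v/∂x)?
∂u/∂x = -6*x + 2*y
∂v/∂y = 4*y - 2
∂u/∂y = 2*x - 2*y
∂v/∂x = -6*x - 2
∂u/∂x ≠ ∂v/∂y and ∂u/∂y ≠ -∂v/∂x; the Cauchy-Riemann equations are not satisfied, so f is not analytic.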